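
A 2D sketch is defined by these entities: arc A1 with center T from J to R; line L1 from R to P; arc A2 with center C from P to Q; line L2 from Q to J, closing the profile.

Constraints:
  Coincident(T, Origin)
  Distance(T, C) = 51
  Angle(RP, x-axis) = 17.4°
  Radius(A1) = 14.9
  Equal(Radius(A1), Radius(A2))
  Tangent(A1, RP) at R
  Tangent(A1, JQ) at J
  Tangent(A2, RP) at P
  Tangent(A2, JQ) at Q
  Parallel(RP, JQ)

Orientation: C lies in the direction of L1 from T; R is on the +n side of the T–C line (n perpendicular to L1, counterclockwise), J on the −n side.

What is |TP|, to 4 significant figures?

53.13

Tangency of A1 to both parallel lines with radius 14.9 puts R and J at T ± 14.9·n: R = (-4.456, 14.22), J = (4.456, -14.22). Equal radii place P and Q the same way about C: P = C + 14.9·n = (44.21, 29.47), Q = C − 14.9·n = (53.12, 1.033). Then |TP| = |P − T| = 53.13.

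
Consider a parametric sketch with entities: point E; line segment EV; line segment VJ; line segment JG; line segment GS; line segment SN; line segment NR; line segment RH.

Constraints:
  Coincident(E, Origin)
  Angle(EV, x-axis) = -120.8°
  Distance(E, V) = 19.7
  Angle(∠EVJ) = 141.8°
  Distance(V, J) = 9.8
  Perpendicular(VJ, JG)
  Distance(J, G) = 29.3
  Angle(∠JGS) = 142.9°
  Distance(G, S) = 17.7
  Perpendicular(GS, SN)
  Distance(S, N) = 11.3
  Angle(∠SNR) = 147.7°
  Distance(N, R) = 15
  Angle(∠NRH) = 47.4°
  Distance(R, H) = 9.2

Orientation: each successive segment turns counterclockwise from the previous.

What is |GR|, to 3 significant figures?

25.9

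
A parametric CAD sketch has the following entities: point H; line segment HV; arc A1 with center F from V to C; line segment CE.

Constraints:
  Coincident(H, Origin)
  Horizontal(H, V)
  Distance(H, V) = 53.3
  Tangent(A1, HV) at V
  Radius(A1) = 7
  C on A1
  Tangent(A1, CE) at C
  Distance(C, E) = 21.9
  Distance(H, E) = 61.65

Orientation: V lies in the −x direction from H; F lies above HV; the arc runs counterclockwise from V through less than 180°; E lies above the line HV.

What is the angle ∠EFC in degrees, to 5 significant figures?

72.274°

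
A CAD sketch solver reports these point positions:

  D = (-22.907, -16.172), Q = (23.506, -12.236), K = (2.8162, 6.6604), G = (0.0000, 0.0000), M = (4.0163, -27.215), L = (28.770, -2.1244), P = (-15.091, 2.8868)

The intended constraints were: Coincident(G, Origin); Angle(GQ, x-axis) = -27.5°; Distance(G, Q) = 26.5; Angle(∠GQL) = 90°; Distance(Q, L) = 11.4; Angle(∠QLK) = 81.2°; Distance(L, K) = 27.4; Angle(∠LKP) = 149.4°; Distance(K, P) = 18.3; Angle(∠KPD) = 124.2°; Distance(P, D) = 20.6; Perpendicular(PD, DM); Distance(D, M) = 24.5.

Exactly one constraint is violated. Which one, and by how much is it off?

Distance(D, M) = 24.5 — off by 4.60.

G = (0.00, 0.00) ✓; GQ at -27.50° ✓; |GQ| = 26.50 ✓; ∠GQL = 90.00° ✓; |QL| = 11.40 ✓; ∠QLK = 81.20° ✓; |LK| = 27.40 ✓; ∠LKP = 149.4° ✓; |KP| = 18.30 ✓; ∠KPD = 124.2° ✓; |PD| = 20.60 ✓; ∠(PD, DM) = 90.00° ✓; |DM| = 29.10 ✗.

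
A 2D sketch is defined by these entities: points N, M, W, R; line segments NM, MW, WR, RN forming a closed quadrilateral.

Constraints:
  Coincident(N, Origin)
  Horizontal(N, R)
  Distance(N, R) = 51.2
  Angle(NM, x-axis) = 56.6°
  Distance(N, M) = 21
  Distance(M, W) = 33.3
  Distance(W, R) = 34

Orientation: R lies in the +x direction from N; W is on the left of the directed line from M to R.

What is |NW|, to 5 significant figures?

52.565

Checks: |MW| = 33.30 ✓; |WR| = 34.00 ✓.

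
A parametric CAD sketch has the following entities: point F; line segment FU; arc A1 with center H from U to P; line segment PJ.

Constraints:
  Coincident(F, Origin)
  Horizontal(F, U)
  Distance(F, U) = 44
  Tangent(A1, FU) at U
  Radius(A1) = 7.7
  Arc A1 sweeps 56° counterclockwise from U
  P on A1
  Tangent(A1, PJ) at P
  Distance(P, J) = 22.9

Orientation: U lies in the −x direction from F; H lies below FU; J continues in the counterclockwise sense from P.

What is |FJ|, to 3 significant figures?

67.0

F is at the origin; F and U share the same y with |FU| = 44.0 and U on the −x side, so U = (-44.0, 0.00). Tangency of A1 to FU means the radius HU is perpendicular to FU, so H = U + (0, -7.7) = (-44.0, -7.70). On A1, U sits at bearing 90° from H; a 56° counterclockwise sweep puts P at bearing 146°, so P = H + 7.7·(cos 146°, sin 146°) = (-50.4, -3.39). The tangent condition forces HP to be normal to PJ, so PJ runs along (−sin 146°, cos 146°); with |PJ| = 22.9, J = (-63.2, -22.4). Then |FJ| = |J − F| = 67.0.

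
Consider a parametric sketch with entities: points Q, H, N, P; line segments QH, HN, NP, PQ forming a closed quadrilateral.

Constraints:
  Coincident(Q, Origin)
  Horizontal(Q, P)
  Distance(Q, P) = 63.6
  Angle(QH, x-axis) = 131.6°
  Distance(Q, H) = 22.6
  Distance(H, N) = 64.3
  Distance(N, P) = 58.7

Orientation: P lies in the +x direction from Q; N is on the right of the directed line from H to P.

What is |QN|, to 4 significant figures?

42.22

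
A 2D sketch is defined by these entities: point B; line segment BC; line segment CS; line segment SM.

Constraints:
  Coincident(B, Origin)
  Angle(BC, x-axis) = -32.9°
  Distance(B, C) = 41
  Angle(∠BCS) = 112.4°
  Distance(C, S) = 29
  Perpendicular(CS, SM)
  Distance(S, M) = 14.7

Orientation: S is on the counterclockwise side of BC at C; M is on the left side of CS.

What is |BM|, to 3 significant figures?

50.3

B is at the origin; BC runs at -32.9° with length 41.0, so C = 41.0·(cos -32.9°, sin -32.9°) = (34.4, -22.3). ∠BCS = 112.4°, so CS runs at -32.9° + (180° − 112.4°) = 34.7° from the x-axis; with |CS| = 29.0, S = C + 29.0·(cos 34.7°, sin 34.7°) = (58.3, -5.76). The perpendicularity gives SM at right angles to CS; with |SM| = 14.7 on the left of CS, M = S + 14.7·(-0.569, 0.822) = (49.9, 6.32). Then |BM| = |M − B| = 50.3.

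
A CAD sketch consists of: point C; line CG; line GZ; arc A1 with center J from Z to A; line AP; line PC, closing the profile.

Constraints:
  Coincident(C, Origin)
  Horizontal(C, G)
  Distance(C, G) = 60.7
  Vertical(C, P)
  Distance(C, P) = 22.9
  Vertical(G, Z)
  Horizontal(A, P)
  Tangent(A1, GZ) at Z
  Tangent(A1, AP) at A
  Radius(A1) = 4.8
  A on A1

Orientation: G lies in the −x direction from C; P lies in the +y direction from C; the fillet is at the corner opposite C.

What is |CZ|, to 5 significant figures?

63.341

C is at the origin; C and G share the same y with |CG| = 60.7 and G on the −x side, so G = (-60.700, 0.0000). CP is vertical with |CP| = 22.9 and P on the +y side, so P = (0.0000, 22.900). The virtual corner opposite C is at (-60.700, 22.900). Since A1 is tangent to GZ there, JZ ⟂ GZ and the tangent condition forces JA to be normal to AP, with radius 4.8, so the center J sits 4.8 in from both sides at J = (-55.900, 18.100). That places the tangent points at Z = (-60.700, 18.100) on GZ and A = (-55.900, 22.900) on AP. Then |CZ| = |Z − C| = 63.341.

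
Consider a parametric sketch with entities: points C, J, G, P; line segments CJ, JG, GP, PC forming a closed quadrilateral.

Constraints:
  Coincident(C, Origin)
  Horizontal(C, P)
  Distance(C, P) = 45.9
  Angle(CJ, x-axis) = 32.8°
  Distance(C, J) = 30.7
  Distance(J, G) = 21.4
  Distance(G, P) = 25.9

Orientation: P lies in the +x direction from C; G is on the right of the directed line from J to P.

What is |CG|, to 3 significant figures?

20.7

Checks: |JG| = 21.40 ✓; |GP| = 25.90 ✓.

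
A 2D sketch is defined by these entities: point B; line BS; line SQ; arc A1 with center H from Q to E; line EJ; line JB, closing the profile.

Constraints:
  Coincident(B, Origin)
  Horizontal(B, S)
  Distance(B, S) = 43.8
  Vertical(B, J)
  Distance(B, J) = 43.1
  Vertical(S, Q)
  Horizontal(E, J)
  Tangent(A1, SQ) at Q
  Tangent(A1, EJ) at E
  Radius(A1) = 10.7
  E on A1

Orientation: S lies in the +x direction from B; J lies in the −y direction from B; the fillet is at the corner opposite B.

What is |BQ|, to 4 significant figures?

54.48

The virtual corner opposite B is at (43.80, -43.10). The tangent condition forces HQ to be normal to SQ and A1 meets EJ tangentially, so HE is at right angles to EJ, with radius 10.7, so the center H sits 10.7 in from both sides at H = (33.10, -32.40). That places the tangent points at Q = (43.80, -32.40) on SQ and E = (33.10, -43.10) on EJ. Then |BQ| = |Q − B| = 54.48.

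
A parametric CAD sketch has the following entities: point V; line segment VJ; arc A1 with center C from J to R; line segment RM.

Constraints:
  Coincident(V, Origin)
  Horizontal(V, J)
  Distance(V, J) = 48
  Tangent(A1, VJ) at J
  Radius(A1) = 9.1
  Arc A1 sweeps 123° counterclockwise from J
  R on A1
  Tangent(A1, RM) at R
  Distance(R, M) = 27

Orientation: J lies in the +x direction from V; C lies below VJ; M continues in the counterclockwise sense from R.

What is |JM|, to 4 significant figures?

37.38

On A1, J sits at bearing 90° from C; a 123° counterclockwise sweep puts R at bearing 213°, so R = C + 9.1·(cos 213°, sin 213°) = (40.37, -14.06). The tangent condition forces CR to be normal to RM, so RM runs along (−sin 213°, cos 213°); with |RM| = 27.0, M = (55.07, -36.70). Then |JM| = |M − J| = 37.38.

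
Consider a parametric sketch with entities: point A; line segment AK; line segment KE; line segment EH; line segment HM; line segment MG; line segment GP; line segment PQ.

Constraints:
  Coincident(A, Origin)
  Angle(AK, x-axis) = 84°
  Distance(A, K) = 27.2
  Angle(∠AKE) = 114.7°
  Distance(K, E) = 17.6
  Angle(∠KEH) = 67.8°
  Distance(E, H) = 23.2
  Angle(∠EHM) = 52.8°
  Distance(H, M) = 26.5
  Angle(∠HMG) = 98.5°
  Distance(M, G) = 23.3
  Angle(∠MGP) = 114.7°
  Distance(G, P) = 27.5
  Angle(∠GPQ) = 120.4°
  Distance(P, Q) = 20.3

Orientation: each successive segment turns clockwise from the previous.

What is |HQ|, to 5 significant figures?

31.177

A is at the origin; AK runs at 84.0° with length 27.2, so K = (2.8432, 27.051). ∠AKE = 114.7° gives KE at 18.700° from the x-axis; with |KE| = 17.6, E = (19.514, 32.694). ∠KEH = 67.8° gives EH at -93.500° from the x-axis; with |EH| = 23.2, H = (18.098, 9.5371). ∠EHM = 52.8° gives HM at 139.30° from the x-axis; with |HM| = 26.5, M = (-1.9928, 26.818). ∠HMG = 98.5° gives MG at 57.800° from the x-axis; with |MG| = 23.3, G = (10.423, 46.534). ∠MGP = 114.7° gives GP at -7.5000° from the x-axis; with |GP| = 27.5, P = (37.688, 42.944). ∠GPQ = 120.4° gives PQ at -67.100° from the x-axis; with |PQ| = 20.3, Q = (45.587, 24.244). Then |HQ| = |Q − H| = 31.177.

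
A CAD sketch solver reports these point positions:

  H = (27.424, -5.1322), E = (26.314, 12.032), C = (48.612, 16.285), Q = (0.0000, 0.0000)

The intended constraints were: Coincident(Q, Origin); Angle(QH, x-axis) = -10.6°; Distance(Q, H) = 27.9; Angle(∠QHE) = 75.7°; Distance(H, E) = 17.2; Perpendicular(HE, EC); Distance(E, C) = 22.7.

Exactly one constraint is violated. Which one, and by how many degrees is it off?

Perpendicular(HE, EC) — off by 7.10°.

Q = (0.00, 0.00) ✓; QH at -10.60° ✓; |QH| = 27.90 ✓; ∠QHE = 75.70° ✓; |HE| = 17.20 ✓; ∠(HE, EC) = 82.90° ✗; |EC| = 22.70 ✓.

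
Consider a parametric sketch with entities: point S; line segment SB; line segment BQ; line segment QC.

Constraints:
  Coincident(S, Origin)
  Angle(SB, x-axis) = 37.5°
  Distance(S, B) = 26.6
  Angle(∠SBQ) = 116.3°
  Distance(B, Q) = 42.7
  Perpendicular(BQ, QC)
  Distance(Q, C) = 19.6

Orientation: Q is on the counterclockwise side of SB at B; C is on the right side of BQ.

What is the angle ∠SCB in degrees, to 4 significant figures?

13.91°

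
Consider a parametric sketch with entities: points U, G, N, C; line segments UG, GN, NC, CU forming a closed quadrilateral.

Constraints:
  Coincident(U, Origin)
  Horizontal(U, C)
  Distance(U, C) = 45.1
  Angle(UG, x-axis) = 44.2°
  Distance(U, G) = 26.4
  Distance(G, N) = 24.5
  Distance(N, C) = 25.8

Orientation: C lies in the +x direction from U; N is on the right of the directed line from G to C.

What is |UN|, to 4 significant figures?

20.92

U is at the origin; UC is horizontal with |UC| = 45.1 and C in +x, so C = (45.1, 0). UG runs at 44.2° with |UG| = 26.4, so G = (18.93, 18.41). N is determined by |GN| = 24.5 and |NC| = 25.8 together: it lies at the intersection of circle(G, 24.5) and circle(C, 25.8). With |GC| = 32.00, the foot of the radical line on GC is 14.98 from G and the perpendicular offset is √(24.5² − 14.98²) = 19.39. Taking the right-of-GC solution: N = (20.02, -6.070).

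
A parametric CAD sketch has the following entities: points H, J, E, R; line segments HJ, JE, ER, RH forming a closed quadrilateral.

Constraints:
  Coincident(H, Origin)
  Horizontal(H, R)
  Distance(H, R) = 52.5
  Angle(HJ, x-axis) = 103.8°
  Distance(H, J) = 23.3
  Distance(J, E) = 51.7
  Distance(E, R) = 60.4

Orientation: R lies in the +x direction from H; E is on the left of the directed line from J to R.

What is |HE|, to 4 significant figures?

65.95

H is at the origin; H and R share the same y with |HR| = 52.5 and R in +x, so R = (52.5, 0). HJ runs at 103.8° with |HJ| = 23.3, so J = (-5.558, 22.63). E is determined by |JE| = 51.7 and |ER| = 60.4 together: it lies at the intersection of circle(J, 51.7) and circle(R, 60.4). With |JR| = 62.31, the foot of the radical line on JR is 23.33 from J and the perpendicular offset is √(51.7² − 23.33²) = 46.14. Taking the left-of-JR solution: E = (32.93, 57.14).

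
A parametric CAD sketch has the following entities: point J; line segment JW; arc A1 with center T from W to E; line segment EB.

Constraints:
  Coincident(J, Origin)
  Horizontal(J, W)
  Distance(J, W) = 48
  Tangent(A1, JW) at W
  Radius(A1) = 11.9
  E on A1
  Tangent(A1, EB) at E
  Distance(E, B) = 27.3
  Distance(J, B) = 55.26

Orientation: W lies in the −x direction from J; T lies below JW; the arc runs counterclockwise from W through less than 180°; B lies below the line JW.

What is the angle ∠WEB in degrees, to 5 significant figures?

113.55°

J is at the origin; J and W share the same y with |JW| = 48.0 and W on the −x side, so W = (-48.000, 0.0000). Since A1 is tangent to JW there, TW ⟂ JW, so T = W + (0, -11.9) = (-48.000, -11.900). Since TE ⟂ EB (tangency), |TB| = √(11.9² + 27.3²) = 29.781 regardless of where E sits on A1. So B lies on both circle(J, 55.26) and circle(T, 29.781); the below-JW intersection is B = (-38.130, -39.998). E is the foot of the tangent from B: E = (-56.716, -20.002).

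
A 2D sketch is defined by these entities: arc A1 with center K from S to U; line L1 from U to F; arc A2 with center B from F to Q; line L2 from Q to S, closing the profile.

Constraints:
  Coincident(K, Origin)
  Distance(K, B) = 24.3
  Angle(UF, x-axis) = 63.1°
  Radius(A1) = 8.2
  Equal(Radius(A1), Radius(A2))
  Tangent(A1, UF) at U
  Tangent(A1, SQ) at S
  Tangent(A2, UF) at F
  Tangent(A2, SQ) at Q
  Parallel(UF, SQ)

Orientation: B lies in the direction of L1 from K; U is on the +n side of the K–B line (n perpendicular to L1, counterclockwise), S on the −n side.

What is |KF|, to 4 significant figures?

25.65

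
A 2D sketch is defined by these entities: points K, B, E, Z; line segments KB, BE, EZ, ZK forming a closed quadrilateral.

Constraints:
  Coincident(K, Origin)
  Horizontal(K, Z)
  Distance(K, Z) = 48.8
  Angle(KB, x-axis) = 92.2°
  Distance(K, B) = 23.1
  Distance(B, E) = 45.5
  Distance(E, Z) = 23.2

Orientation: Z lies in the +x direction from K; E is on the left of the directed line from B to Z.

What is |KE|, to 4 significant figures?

50.11

K is at the origin; KZ is horizontal with |KZ| = 48.8 and Z in +x, so Z = (48.8, 0). KB runs at 92.2° with |KB| = 23.1, so B = (-0.8868, 23.08). E is determined by |BE| = 45.5 and |EZ| = 23.2 together: it lies at the intersection of circle(B, 45.5) and circle(Z, 23.2). With |BZ| = 54.79, the foot of the radical line on BZ is 41.37 from B and the perpendicular offset is √(45.5² − 41.37²) = 18.93. Taking the left-of-BZ solution: E = (44.61, 22.82).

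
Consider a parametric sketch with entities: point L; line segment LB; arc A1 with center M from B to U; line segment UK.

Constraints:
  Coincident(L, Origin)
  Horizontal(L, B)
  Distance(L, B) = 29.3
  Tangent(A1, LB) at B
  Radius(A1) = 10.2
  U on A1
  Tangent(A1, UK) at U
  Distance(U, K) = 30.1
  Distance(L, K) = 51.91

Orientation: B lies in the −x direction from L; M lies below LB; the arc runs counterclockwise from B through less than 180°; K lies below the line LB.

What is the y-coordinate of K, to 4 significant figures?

-41.96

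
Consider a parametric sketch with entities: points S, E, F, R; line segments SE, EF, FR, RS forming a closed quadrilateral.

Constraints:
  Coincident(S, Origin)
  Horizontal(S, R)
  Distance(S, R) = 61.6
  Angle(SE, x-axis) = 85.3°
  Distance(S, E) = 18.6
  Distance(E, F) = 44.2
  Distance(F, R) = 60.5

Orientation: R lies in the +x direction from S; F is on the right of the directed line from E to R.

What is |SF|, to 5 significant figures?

26.225

S is at the origin; SR is horizontal with |SR| = 61.6 and R in +x, so R = (61.6, 0). SE runs at 85.3° with |SE| = 18.6, so E = (1.5241, 18.537). F is determined by |EF| = 44.2 and |FR| = 60.5 together: it lies at the intersection of circle(E, 44.2) and circle(R, 60.5). With |ER| = 62.871, the foot of the radical line on ER is 17.863 from E and the perpendicular offset is √(44.2² − 17.863²) = 40.430. Taking the right-of-ER solution: F = (6.6725, -25.362).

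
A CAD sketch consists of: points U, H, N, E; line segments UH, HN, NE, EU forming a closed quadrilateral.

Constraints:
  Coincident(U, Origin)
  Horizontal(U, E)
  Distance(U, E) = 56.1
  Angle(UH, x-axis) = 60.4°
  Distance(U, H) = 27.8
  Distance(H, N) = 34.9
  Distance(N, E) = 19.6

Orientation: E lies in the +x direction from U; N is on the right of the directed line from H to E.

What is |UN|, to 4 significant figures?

36.69

Checks: |HN| = 34.90 ✓; |NE| = 19.60 ✓.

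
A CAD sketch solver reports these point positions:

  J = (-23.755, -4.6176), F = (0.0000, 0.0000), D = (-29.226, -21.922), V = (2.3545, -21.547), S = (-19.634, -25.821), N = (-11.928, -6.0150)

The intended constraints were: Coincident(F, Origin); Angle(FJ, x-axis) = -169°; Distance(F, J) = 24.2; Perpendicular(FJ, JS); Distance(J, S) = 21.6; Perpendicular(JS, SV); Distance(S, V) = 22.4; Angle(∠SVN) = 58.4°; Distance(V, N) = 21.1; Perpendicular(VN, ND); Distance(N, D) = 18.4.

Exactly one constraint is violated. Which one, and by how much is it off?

Distance(N, D) = 18.4 — off by 5.10.

F = (0.00, 0.00) ✓; FJ at -169.0° ✓; |FJ| = 24.20 ✓; ∠(FJ, JS) = 90.00° ✓; |JS| = 21.60 ✓; ∠(JS, SV) = 90.00° ✓; |SV| = 22.40 ✓; ∠SVN = 58.40° ✓; |VN| = 21.10 ✓; ∠(VN, ND) = 90.00° ✓; |ND| = 23.50 ✗.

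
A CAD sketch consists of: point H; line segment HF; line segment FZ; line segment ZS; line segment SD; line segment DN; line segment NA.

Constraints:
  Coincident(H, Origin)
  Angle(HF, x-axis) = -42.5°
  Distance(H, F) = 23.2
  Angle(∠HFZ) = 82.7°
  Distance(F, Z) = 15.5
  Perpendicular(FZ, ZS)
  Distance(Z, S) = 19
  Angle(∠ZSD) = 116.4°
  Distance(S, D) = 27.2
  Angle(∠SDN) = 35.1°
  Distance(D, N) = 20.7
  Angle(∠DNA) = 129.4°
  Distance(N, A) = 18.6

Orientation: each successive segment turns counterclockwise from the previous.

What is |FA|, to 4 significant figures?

21.44

H is at the origin; HF runs at -42.5° with length 23.2, so F = (17.10, -15.67). ∠HFZ = 82.7° gives FZ at 54.80° from the x-axis; with |FZ| = 15.5, Z = (26.04, -3.008). FZ ⟂ ZS, so ZS runs at 144.8°; with |ZS| = 19.0, S = (10.51, 7.944). ∠ZSD = 116.4° gives SD at -151.6° from the x-axis; with |SD| = 27.2, D = (-13.41, -4.993). ∠SDN = 35.1° gives DN at -6.700° from the x-axis; with |DN| = 20.7, N = (7.146, -7.408). ∠DNA = 129.4° gives NA at 43.90° from the x-axis; with |NA| = 18.6, A = (20.55, 5.489). Then |FA| = |A − F| = 21.44.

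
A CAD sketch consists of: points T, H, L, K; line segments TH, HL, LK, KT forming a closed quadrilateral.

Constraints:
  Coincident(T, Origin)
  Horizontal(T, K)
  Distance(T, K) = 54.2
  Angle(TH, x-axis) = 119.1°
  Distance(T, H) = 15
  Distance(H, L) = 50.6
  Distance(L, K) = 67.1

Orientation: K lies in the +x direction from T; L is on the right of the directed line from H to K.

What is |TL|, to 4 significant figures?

37.22

Checks: |HL| = 50.60 ✓; |LK| = 67.10 ✓.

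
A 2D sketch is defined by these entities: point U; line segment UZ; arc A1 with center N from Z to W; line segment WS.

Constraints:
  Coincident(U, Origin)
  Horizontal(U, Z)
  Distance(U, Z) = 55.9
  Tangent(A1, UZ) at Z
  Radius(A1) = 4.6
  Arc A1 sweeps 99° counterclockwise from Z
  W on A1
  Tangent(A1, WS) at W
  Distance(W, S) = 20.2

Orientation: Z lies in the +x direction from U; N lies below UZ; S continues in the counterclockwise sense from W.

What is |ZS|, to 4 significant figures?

25.31

U is at the origin; U and Z share the same y with |UZ| = 55.9 and Z on the +x side, so Z = (55.90, 0.000). Tangency of A1 to UZ means the radius NZ is perpendicular to UZ, so N = Z + (0, -4.6) = (55.90, -4.600). On A1, Z sits at bearing 90° from N; a 99° counterclockwise sweep puts W at bearing 189°, so W = N + 4.6·(cos 189°, sin 189°) = (51.36, -5.320). Since A1 is tangent to WS there, NW ⟂ WS, so WS runs along (−sin 189°, cos 189°); with |WS| = 20.2, S = (54.52, -25.27). Then |ZS| = |S − Z| = 25.31.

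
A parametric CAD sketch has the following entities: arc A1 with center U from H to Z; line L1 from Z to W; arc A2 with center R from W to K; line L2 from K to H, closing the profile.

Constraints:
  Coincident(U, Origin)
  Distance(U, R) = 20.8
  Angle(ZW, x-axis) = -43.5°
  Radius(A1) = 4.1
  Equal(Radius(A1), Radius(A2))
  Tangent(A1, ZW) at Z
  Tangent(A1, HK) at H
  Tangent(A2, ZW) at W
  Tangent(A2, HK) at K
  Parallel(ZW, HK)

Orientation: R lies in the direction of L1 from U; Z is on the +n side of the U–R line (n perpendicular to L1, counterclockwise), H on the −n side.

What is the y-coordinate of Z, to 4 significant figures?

2.974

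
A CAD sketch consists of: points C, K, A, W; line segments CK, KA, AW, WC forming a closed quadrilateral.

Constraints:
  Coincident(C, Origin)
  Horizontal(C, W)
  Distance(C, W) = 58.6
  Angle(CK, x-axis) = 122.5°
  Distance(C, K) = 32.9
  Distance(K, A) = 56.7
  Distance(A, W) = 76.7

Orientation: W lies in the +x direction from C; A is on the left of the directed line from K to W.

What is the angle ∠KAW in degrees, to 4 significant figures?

73.23°

C is at the origin; C and W share the same y with |CW| = 58.6 and W in +x, so W = (58.6, 0). CK runs at 122.5° with |CK| = 32.9, so K = (-17.68, 27.75). A is determined by |KA| = 56.7 and |AW| = 76.7 together: it lies at the intersection of circle(K, 56.7) and circle(W, 76.7). With |KW| = 81.17, the foot of the radical line on KW is 24.15 from K and the perpendicular offset is √(56.7² − 24.15²) = 51.30. Taking the left-of-KW solution: A = (22.55, 67.70).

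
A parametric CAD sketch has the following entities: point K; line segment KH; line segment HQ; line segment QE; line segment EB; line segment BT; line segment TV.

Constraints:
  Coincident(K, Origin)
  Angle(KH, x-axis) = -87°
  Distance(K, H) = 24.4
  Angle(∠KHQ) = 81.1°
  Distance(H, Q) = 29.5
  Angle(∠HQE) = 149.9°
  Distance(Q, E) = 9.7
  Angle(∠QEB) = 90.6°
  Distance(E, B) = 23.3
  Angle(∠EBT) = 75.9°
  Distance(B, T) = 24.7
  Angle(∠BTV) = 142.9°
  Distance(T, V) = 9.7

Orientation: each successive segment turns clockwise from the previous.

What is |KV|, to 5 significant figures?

25.766

K is at the origin; KH runs at -87.0° with length 24.4, so H = (1.2770, -24.367). ∠KHQ = 81.1° gives HQ at 174.10° from the x-axis; with |HQ| = 29.5, Q = (-28.067, -21.334). ∠HQE = 149.9° gives QE at 144.00° from the x-axis; with |QE| = 9.7, E = (-35.914, -15.633). ∠QEB = 90.6° gives EB at 54.600° from the x-axis; with |EB| = 23.3, B = (-22.417, 3.3598). ∠EBT = 75.9° gives BT at -49.500° from the x-axis; with |BT| = 24.7, T = (-6.3756, -15.422). ∠BTV = 142.9° gives TV at -86.600° from the x-axis; with |TV| = 9.7, V = (-5.8003, -25.105). Then |KV| = |V − K| = 25.766.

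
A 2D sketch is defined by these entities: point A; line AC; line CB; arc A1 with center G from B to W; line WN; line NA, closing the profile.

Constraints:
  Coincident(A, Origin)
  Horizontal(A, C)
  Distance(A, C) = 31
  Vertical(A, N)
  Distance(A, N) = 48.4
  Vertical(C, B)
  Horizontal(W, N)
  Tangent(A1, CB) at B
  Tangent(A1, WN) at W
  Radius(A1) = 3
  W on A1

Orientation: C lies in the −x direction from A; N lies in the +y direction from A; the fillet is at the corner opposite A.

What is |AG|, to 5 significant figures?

53.340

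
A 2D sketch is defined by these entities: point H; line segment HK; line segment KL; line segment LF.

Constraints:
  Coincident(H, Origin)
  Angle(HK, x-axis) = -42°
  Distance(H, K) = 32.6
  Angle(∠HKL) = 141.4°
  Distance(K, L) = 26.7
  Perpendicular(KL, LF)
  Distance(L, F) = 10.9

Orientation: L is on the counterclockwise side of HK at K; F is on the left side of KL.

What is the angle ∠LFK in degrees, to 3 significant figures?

67.8°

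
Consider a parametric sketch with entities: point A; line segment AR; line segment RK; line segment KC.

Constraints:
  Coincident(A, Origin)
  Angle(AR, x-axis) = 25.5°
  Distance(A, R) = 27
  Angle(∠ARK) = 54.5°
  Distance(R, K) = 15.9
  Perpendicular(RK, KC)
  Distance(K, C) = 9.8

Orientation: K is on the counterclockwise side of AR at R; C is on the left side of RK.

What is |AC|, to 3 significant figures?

12.2

∠ARK = 54.5°, so RK runs at 25.5° + (180° − 54.5°) = 151° from the x-axis; with |RK| = 15.9, K = R + 15.9·(cos 151°, sin 151°) = (10.5, 19.3). The perpendicularity gives KC at right angles to RK; with |KC| = 9.8 on the left of RK, C = K + 9.8·(-0.485, -0.875) = (5.71, 10.8). Then |AC| = |C − A| = 12.2.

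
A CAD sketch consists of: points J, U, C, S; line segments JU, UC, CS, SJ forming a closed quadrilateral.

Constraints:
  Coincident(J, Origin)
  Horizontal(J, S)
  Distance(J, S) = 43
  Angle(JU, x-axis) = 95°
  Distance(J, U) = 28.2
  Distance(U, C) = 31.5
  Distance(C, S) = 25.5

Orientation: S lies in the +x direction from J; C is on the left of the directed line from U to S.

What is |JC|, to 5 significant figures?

34.988

J is at the origin; J and S share the same y with |JS| = 43.0 and S in +x, so S = (43.0, 0). JU runs at 95.0° with |JU| = 28.2, so U = (-2.4578, 28.093). C is determined by |UC| = 31.5 and |CS| = 25.5 together: it lies at the intersection of circle(U, 31.5) and circle(S, 25.5). With |US| = 53.438, the foot of the radical line on US is 29.919 from U and the perpendicular offset is √(31.5² − 29.919²) = 9.8543. Taking the left-of-US solution: C = (28.174, 20.747).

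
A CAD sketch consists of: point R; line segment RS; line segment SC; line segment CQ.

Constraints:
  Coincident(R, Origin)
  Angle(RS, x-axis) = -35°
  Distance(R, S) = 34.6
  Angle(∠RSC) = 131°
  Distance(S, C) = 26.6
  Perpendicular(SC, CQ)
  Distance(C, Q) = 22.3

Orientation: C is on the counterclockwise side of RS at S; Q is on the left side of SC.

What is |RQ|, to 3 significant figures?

49.4

∠RSC = 131.0°, so SC runs at -35.0° + (180° − 131.0°) = 14.0° from the x-axis; with |SC| = 26.6, C = S + 26.6·(cos 14.0°, sin 14.0°) = (54.2, -13.4). The perpendicularity gives CQ at right angles to SC; with |CQ| = 22.3 on the left of SC, Q = C + 22.3·(-0.242, 0.970) = (48.8, 8.23). Then |RQ| = |Q − R| = 49.4.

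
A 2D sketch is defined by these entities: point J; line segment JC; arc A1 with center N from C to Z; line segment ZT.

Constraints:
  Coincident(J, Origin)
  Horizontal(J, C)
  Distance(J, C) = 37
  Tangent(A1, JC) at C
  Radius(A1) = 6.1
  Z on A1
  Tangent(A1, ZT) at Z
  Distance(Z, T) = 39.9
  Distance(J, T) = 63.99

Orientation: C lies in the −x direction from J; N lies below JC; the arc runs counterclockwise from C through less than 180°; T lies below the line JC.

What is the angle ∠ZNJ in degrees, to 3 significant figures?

168°

J is at the origin; JC is horizontal with |JC| = 37.0 and C on the −x side, so C = (-37.0, 0.00). Tangency of A1 to JC means the radius NC is perpendicular to JC, so N = C + (0, -6.1) = (-37.0, -6.10). Since NZ ⟂ ZT (tangency), |NT| = √(6.1² + 39.9²) = 40.4 regardless of where Z sits on A1. So T lies on both circle(J, 63.99) and circle(N, 40.4); the below-JC intersection is T = (-44.8, -45.7). Z is the foot of the tangent from T: Z = (-43.1, -5.84).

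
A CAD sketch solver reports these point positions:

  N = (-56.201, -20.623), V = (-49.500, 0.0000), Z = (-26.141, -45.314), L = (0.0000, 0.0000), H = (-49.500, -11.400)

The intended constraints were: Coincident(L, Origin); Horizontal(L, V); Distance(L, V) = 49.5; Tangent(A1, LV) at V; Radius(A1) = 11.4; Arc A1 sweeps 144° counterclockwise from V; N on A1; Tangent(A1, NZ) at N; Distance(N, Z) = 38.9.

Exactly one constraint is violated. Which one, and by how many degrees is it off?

Tangent(A1, NZ) at N — off by 3.40°.

L = (0.00, 0.00) ✓; L.y = 0.00, V.y = 0.00 ✓; |LV| = 49.50 ✓; ∠(HV, VL) = 90.00° ✓; |HV| = 11.40 ✓; bearing(H→N) − bearing(H→V) = 144.0° ✓; |HN| = 11.40 ✓; ∠(HN, NZ) = 93.40° ✗; |NZ| = 38.90 ✓.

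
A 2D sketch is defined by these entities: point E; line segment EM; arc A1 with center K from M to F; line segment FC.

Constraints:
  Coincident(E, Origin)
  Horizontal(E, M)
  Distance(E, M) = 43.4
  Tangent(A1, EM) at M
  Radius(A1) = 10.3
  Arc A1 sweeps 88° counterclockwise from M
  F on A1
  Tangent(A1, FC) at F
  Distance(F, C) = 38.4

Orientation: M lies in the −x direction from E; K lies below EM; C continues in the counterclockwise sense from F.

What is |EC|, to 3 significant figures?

73.2

E is at the origin; EM is horizontal with |EM| = 43.4 and M on the −x side, so M = (-43.4, 0.00). Since A1 is tangent to EM there, KM ⟂ EM, so K = M + (0, -10.3) = (-43.4, -10.3). On A1, M sits at bearing 90° from K; an 88° counterclockwise sweep puts F at bearing 178°, so F = K + 10.3·(cos 178°, sin 178°) = (-53.7, -9.94). Tangency of A1 to FC means the radius KF is perpendicular to FC, so FC runs along (−sin 178°, cos 178°); with |FC| = 38.4, C = (-55.0, -48.3). Then |EC| = |C − E| = 73.2.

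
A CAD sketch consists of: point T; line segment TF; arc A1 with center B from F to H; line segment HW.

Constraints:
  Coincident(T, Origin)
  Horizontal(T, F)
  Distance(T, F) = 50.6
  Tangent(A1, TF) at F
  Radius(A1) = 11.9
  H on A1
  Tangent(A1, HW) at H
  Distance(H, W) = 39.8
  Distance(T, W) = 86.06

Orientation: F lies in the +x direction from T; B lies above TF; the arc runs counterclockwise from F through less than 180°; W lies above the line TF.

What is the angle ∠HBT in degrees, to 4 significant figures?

153.0°

T is at the origin; TF is horizontal with |TF| = 50.6 and F on the +x side, so F = (50.60, 0.000). A1 meets TF tangentially, so BF is at right angles to TF, so B = F + (0, 11.9) = (50.60, 11.90). Since BH ⟂ HW (tangency), |BW| = √(11.9² + 39.8²) = 41.54 regardless of where H sits on A1. So W lies on both circle(T, 86.06) and circle(B, 41.54); the above-TF intersection is W = (71.61, 47.74). H is the foot of the tangent from W: H = (62.16, 9.076).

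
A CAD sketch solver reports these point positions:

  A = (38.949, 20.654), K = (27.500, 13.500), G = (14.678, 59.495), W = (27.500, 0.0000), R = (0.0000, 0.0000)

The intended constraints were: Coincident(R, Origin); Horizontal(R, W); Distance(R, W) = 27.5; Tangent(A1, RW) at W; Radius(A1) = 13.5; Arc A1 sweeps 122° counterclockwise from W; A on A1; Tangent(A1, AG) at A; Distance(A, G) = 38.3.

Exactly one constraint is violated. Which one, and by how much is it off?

Distance(A, G) = 38.3 — off by 7.50.

R = (0.00, 0.00) ✓; R.y = 0.00, W.y = 0.00 ✓; |RW| = 27.50 ✓; ∠(KW, WR) = 90.00° ✓; |KW| = 13.50 ✓; bearing(K→A) − bearing(K→W) = 122.0° ✓; |KA| = 13.50 ✓; ∠(KA, AG) = 90.00° ✓; |AG| = 45.80 ✗.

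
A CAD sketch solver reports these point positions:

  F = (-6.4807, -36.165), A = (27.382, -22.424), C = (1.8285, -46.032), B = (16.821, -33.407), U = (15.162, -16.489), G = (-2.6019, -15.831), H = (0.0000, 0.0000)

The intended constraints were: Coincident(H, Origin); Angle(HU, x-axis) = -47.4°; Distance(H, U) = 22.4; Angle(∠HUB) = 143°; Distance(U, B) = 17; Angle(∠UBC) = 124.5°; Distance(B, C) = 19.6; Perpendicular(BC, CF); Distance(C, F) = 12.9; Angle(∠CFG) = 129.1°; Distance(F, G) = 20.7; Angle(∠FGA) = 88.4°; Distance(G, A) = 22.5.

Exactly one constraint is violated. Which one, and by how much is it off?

Distance(G, A) = 22.5 — off by 8.20.

H = (0.00, 0.00) ✓; HU at -47.40° ✓; |HU| = 22.40 ✓; ∠HUB = 143.0° ✓; |UB| = 17.00 ✓; ∠UBC = 124.5° ✓; |BC| = 19.60 ✓; ∠(BC, CF) = 90.00° ✓; |CF| = 12.90 ✓; ∠CFG = 129.1° ✓; |FG| = 20.70 ✓; ∠FGA = 88.40° ✓; |GA| = 30.70 ✗.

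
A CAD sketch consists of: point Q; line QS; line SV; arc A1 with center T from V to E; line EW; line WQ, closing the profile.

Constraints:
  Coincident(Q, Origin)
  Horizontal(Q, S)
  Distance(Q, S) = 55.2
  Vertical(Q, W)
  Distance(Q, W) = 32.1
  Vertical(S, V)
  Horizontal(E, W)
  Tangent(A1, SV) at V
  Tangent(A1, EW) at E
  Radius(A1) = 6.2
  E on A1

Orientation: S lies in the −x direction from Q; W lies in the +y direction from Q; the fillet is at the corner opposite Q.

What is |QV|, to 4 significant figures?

60.97

The virtual corner opposite Q is at (-55.20, 32.10). Since A1 is tangent to SV there, TV ⟂ SV and tangency of A1 to EW means the radius TE is perpendicular to EW, with radius 6.2, so the center T sits 6.2 in from both sides at T = (-49.00, 25.90). That places the tangent points at V = (-55.20, 25.90) on SV and E = (-49.00, 32.10) on EW. Then |QV| = |V − Q| = 60.97.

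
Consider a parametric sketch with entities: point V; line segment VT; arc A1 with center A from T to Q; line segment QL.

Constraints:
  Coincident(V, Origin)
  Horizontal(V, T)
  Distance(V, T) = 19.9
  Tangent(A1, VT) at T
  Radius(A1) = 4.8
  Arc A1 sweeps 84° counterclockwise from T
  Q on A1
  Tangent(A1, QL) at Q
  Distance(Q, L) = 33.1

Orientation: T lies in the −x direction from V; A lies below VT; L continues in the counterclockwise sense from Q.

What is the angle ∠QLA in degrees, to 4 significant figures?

8.251°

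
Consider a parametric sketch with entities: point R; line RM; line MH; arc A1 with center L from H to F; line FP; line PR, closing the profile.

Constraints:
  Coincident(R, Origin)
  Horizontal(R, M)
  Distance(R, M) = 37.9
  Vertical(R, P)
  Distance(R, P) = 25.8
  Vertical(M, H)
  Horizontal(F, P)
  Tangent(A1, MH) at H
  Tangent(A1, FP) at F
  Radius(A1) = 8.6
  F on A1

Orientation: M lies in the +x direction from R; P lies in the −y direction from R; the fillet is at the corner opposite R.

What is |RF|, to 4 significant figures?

39.04

The virtual corner opposite R is at (37.90, -25.80). The tangent condition forces LH to be normal to MH and tangency of A1 to FP means the radius LF is perpendicular to FP, with radius 8.6, so the center L sits 8.6 in from both sides at L = (29.30, -17.20). That places the tangent points at H = (37.90, -17.20) on MH and F = (29.30, -25.80) on FP. Then |RF| = |F − R| = 39.04.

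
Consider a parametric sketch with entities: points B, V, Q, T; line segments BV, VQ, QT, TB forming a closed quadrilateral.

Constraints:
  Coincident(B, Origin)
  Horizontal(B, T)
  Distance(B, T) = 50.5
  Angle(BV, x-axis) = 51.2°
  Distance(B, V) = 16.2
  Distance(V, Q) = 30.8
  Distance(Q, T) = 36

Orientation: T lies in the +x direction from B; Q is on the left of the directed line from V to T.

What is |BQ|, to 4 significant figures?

46.76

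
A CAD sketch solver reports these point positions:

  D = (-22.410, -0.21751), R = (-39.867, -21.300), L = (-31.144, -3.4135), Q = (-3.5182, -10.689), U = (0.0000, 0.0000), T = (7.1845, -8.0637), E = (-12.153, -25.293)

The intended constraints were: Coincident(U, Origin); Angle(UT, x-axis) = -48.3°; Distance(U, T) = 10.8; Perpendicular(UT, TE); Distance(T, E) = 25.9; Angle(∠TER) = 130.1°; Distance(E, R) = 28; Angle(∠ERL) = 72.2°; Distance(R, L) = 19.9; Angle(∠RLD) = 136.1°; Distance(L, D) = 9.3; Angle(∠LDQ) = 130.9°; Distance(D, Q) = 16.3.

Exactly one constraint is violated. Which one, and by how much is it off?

Distance(D, Q) = 16.3 — off by 5.30.

U = (0.00, 0.00) ✓; UT at -48.30° ✓; |UT| = 10.80 ✓; ∠(UT, TE) = 90.00° ✓; |TE| = 25.90 ✓; ∠TER = 130.1° ✓; |ER| = 28.00 ✓; ∠ERL = 72.20° ✓; |RL| = 19.90 ✓; ∠RLD = 136.1° ✓; |LD| = 9.300 ✓; ∠LDQ = 130.9° ✓; |DQ| = 21.60 ✗.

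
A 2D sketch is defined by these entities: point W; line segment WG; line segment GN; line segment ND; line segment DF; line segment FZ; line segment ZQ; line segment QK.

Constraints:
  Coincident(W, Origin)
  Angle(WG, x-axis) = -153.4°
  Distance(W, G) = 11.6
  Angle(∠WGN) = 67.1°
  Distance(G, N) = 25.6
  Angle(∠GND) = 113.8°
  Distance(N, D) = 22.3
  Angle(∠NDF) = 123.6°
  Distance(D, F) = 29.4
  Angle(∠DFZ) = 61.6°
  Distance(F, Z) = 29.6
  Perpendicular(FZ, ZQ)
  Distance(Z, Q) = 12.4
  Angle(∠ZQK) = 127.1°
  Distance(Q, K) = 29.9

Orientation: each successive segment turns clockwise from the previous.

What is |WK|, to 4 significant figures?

40.82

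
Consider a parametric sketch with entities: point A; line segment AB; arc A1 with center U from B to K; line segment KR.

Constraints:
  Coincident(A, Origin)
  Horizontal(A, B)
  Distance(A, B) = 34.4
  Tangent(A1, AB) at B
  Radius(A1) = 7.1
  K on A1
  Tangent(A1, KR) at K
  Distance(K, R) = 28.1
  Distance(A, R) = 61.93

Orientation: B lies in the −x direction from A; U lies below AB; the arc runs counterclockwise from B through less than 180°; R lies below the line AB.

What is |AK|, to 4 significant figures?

40.40

A is at the origin; A and B share the same y with |AB| = 34.4 and B on the −x side, so B = (-34.40, 0.000). A1 meets AB tangentially, so UB is at right angles to AB, so U = B + (0, -7.1) = (-34.40, -7.100). Since UK ⟂ KR (tangency), |UR| = √(7.1² + 28.1²) = 28.98 regardless of where K sits on A1. So R lies on both circle(A, 61.93) and circle(U, 28.98); the below-AB intersection is R = (-56.02, -26.40). K is the foot of the tangent from R: K = (-40.28, -3.124).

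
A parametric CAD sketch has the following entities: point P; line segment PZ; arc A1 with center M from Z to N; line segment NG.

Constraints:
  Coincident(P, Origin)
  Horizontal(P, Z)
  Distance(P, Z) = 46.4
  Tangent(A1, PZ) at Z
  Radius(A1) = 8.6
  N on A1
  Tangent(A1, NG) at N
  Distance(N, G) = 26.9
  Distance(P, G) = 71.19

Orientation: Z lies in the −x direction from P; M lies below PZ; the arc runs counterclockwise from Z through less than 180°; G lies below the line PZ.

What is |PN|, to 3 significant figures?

54.7

Checks: |MN| = 8.600 ✓; ∠(MN, NG) = 90.00° ✓; |NG| = 26.90 ✓; |PG| = 71.19 ✓.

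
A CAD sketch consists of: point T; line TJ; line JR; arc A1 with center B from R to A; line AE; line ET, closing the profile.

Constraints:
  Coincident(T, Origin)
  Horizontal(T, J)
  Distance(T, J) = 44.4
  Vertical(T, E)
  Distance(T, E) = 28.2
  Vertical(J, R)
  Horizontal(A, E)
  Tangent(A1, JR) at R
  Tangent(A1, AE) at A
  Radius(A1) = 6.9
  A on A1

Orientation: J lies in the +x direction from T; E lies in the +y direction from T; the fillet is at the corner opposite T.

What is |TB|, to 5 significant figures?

43.127

T is at the origin; T and J share the same y with |TJ| = 44.4 and J on the +x side, so J = (44.400, 0.0000). T and E share the same x with |TE| = 28.2 and E on the +y side, so E = (0.0000, 28.200). The virtual corner opposite T is at (44.400, 28.200). Since A1 is tangent to JR there, BR ⟂ JR and since A1 is tangent to AE there, BA ⟂ AE, with radius 6.9, so the center B sits 6.9 in from both sides at B = (37.500, 21.300). Then |TB| = |B − T| = 43.127.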